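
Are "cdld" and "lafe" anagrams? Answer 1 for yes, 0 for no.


Strings: "cdld", "lafe"
Sorted first:  cddl
Sorted second: aefl
Differ at position 0: 'c' vs 'a' => not anagrams

0


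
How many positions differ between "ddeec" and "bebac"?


Comparing "ddeec" and "bebac" position by position:
  Position 0: 'd' vs 'b' => DIFFER
  Position 1: 'd' vs 'e' => DIFFER
  Position 2: 'e' vs 'b' => DIFFER
  Position 3: 'e' vs 'a' => DIFFER
  Position 4: 'c' vs 'c' => same
Positions that differ: 4

4


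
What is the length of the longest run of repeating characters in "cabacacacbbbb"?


Input: "cabacacacbbbb"
Scanning for longest run:
  Position 1 ('a'): new char, reset run to 1
  Position 2 ('b'): new char, reset run to 1
  Position 3 ('a'): new char, reset run to 1
  Position 4 ('c'): new char, reset run to 1
  Position 5 ('a'): new char, reset run to 1
  Position 6 ('c'): new char, reset run to 1
  Position 7 ('a'): new char, reset run to 1
  Position 8 ('c'): new char, reset run to 1
  Position 9 ('b'): new char, reset run to 1
  Position 10 ('b'): continues run of 'b', length=2
  Position 11 ('b'): continues run of 'b', length=3
  Position 12 ('b'): continues run of 'b', length=4
Longest run: 'b' with length 4

4


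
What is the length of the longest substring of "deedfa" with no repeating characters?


Input: "deedfa"
Sliding window (track last position of each char):
  Position 0 ('d'): window [0,0] length 1 -- new best
  Position 1 ('e'): window [0,1] length 2 -- new best
  Position 2 ('e'): repeat (last at 1), move window start to 2
  Position 2 ('e'): window [2,2] length 1
  Position 3 ('d'): window [2,3] length 2
  Position 4 ('f'): window [2,4] length 3 -- new best
  Position 5 ('a'): window [2,5] length 4 -- new best
Longest substring with no repeats: "edfa" with length 4

4


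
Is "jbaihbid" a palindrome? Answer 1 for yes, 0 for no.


Input: jbaihbid
Reversed: dibhiabj
  Compare pos 0 ('j') with pos 7 ('d'): MISMATCH
  Compare pos 1 ('b') with pos 6 ('i'): MISMATCH
  Compare pos 2 ('a') with pos 5 ('b'): MISMATCH
  Compare pos 3 ('i') with pos 4 ('h'): MISMATCH
Result: not a palindrome

0


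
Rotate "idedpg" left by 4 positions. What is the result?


Input: "idedpg", rotate left by 4
First 4 characters: "ided"
Remaining characters: "pg"
Concatenate remaining + first: "pg" + "ided" = "pgided"

pgided


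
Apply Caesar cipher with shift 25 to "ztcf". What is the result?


Caesar cipher: shift "ztcf" by 25
  'z' (pos 25) + 25 = pos 24 = 'y'
  't' (pos 19) + 25 = pos 18 = 's'
  'c' (pos 2) + 25 = pos 1 = 'b'
  'f' (pos 5) + 25 = pos 4 = 'e'
Result: ysbe

ysbe


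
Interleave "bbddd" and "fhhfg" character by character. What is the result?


Interleaving "bbddd" and "fhhfg":
  Position 0: 'b' from first, 'f' from second => "bf"
  Position 1: 'b' from first, 'h' from second => "bh"
  Position 2: 'd' from first, 'h' from second => "dh"
  Position 3: 'd' from first, 'f' from second => "df"
  Position 4: 'd' from first, 'g' from second => "dg"
Result: bfbhdhdfdg

bfbhdhdfdg


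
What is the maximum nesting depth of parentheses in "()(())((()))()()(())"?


Input: "()(())((()))()()(())"
Tracking depth:
  Position 0 '(': depth becomes 1
  Position 1 ')': depth becomes 0
  Position 2 '(': depth becomes 1
  Position 3 '(': depth becomes 2
  Position 4 ')': depth becomes 1
  Position 5 ')': depth becomes 0
  Position 6 '(': depth becomes 1
  Position 7 '(': depth becomes 2
  Position 8 '(': depth becomes 3
  Position 9 ')': depth becomes 2
  Position 10 ')': depth becomes 1
  Position 11 ')': depth becomes 0
  Position 12 '(': depth becomes 1
  Position 13 ')': depth becomes 0
  Position 14 '(': depth becomes 1
  Position 15 ')': depth becomes 0
  Position 16 '(': depth becomes 1
  Position 17 '(': depth becomes 2
  Position 18 ')': depth becomes 1
  Position 19 ')': depth becomes 0
Maximum depth reached: 3

3


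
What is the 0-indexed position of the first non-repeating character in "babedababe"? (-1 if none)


Input: babedababe
Character frequencies:
  'a': 3
  'b': 4
  'd': 1
  'e': 2
Scanning left to right for freq == 1:
  Position 0 ('b'): freq=4, skip
  Position 1 ('a'): freq=3, skip
  Position 2 ('b'): freq=4, skip
  Position 3 ('e'): freq=2, skip
  Position 4 ('d'): unique! => answer = 4

4


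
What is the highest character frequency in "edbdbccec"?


Input: edbdbccec
Character counts:
  'b': 2
  'c': 3
  'd': 2
  'e': 2
Maximum frequency: 3

3


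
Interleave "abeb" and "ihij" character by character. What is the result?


Interleaving "abeb" and "ihij":
  Position 0: 'a' from first, 'i' from second => "ai"
  Position 1: 'b' from first, 'h' from second => "bh"
  Position 2: 'e' from first, 'i' from second => "ei"
  Position 3: 'b' from first, 'j' from second => "bj"
Result: aibheibj

aibheibj


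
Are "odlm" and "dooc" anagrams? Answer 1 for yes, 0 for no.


Strings: "odlm", "dooc"
Sorted first:  dlmo
Sorted second: cdoo
Differ at position 0: 'd' vs 'c' => not anagrams

0


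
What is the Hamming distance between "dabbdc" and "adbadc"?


Comparing "dabbdc" and "adbadc" position by position:
  Position 0: 'd' vs 'a' => differ
  Position 1: 'a' vs 'd' => differ
  Position 2: 'b' vs 'b' => same
  Position 3: 'b' vs 'a' => differ
  Position 4: 'd' vs 'd' => same
  Position 5: 'c' vs 'c' => same
Total differences (Hamming distance): 3

3


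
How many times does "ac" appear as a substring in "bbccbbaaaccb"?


Searching for "ac" in "bbccbbaaaccb"
Scanning each position:
  Position 0: "bb" => no
  Position 1: "bc" => no
  Position 2: "cc" => no
  Position 3: "cb" => no
  Position 4: "bb" => no
  Position 5: "ba" => no
  Position 6: "aa" => no
  Position 7: "aa" => no
  Position 8: "ac" => MATCH
  Position 9: "cc" => no
  Position 10: "cb" => no
Total occurrences: 1

1


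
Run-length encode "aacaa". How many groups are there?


Input: aacaa
Scanning for consecutive runs:
  Group 1: 'a' x 2 (positions 0-1)
  Group 2: 'c' x 1 (positions 2-2)
  Group 3: 'a' x 2 (positions 3-4)
Total groups: 3

3


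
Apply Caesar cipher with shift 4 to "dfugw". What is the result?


Caesar cipher: shift "dfugw" by 4
  'd' (pos 3) + 4 = pos 7 = 'h'
  'f' (pos 5) + 4 = pos 9 = 'j'
  'u' (pos 20) + 4 = pos 24 = 'y'
  'g' (pos 6) + 4 = pos 10 = 'k'
  'w' (pos 22) + 4 = pos 0 = 'a'
Result: hjyka

hjyka


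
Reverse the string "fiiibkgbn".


Input: fiiibkgbn
Reading characters right to left:
  Position 8: 'n'
  Position 7: 'b'
  Position 6: 'g'
  Position 5: 'k'
  Position 4: 'b'
  Position 3: 'i'
  Position 2: 'i'
  Position 1: 'i'
  Position 0: 'f'
Reversed: nbgkbiiif

nbgkbiiif


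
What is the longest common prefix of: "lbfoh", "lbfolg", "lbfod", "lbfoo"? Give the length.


Words: lbfoh, lbfolg, lbfod, lbfoo
  Position 0: all 'l' => match
  Position 1: all 'b' => match
  Position 2: all 'f' => match
  Position 3: all 'o' => match
  Position 4: ('h', 'l', 'd', 'o') => mismatch, stop
LCP = "lbfo" (length 4)

4


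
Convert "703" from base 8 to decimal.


Input: "703" in base 8
Positional expansion:
  Digit '7' (value 7) x 8^2 = 448
  Digit '0' (value 0) x 8^1 = 0
  Digit '3' (value 3) x 8^0 = 3
Sum = 451

451


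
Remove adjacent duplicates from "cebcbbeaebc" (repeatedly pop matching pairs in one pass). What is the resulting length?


Input: cebcbbeaebc
Stack-based adjacent duplicate removal:
  Read 'c': push. Stack: c
  Read 'e': push. Stack: ce
  Read 'b': push. Stack: ceb
  Read 'c': push. Stack: cebc
  Read 'b': push. Stack: cebcb
  Read 'b': matches stack top 'b' => pop. Stack: cebc
  Read 'e': push. Stack: cebce
  Read 'a': push. Stack: cebcea
  Read 'e': push. Stack: cebceae
  Read 'b': push. Stack: cebceaeb
  Read 'c': push. Stack: cebceaebc
Final stack: "cebceaebc" (length 9)

9


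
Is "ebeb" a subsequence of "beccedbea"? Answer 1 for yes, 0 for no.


Check if "ebeb" is a subsequence of "beccedbea"
Greedy scan:
  Position 0 ('b'): no match needed
  Position 1 ('e'): matches sub[0] = 'e'
  Position 2 ('c'): no match needed
  Position 3 ('c'): no match needed
  Position 4 ('e'): no match needed
  Position 5 ('d'): no match needed
  Position 6 ('b'): matches sub[1] = 'b'
  Position 7 ('e'): matches sub[2] = 'e'
  Position 8 ('a'): no match needed
Only matched 3/4 characters => not a subsequence

0


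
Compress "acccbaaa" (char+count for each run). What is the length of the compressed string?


Input: acccbaaa
Runs:
  'a' x 1 => "a1"
  'c' x 3 => "c3"
  'b' x 1 => "b1"
  'a' x 3 => "a3"
Compressed: "a1c3b1a3"
Compressed length: 8

8


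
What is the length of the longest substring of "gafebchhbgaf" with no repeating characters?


Input: "gafebchhbgaf"
Sliding window (track last position of each char):
  Position 0 ('g'): window [0,0] length 1 -- new best
  Position 1 ('a'): window [0,1] length 2 -- new best
  Position 2 ('f'): window [0,2] length 3 -- new best
  Position 3 ('e'): window [0,3] length 4 -- new best
  Position 4 ('b'): window [0,4] length 5 -- new best
  Position 5 ('c'): window [0,5] length 6 -- new best
  Position 6 ('h'): window [0,6] length 7 -- new best
  Position 7 ('h'): repeat (last at 6), move window start to 7
  Position 7 ('h'): window [7,7] length 1
  Position 8 ('b'): window [7,8] length 2
  Position 9 ('g'): window [7,9] length 3
  Position 10 ('a'): window [7,10] length 4
  Position 11 ('f'): window [7,11] length 5
Longest substring with no repeats: "gafebch" with length 7

7


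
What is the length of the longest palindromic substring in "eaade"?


Input: "eaade"
Checking substrings for palindromes:
  [1:3] "aa" (len 2) => palindrome
Longest palindromic substring: "aa" with length 2

2


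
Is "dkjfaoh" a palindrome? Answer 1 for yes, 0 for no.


Input: dkjfaoh
Reversed: hoafjkd
  Compare pos 0 ('d') with pos 6 ('h'): MISMATCH
  Compare pos 1 ('k') with pos 5 ('o'): MISMATCH
  Compare pos 2 ('j') with pos 4 ('a'): MISMATCH
Result: not a palindrome

0


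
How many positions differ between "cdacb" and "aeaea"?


Comparing "cdacb" and "aeaea" position by position:
  Position 0: 'c' vs 'a' => DIFFER
  Position 1: 'd' vs 'e' => DIFFER
  Position 2: 'a' vs 'a' => same
  Position 3: 'c' vs 'e' => DIFFER
  Position 4: 'b' vs 'a' => DIFFER
Positions that differ: 4

4


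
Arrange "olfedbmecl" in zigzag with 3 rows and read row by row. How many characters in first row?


Zigzag "olfedbmecl" into 3 rows:
Placing characters:
  'o' => row 0
  'l' => row 1
  'f' => row 2
  'e' => row 1
  'd' => row 0
  'b' => row 1
  'm' => row 2
  'e' => row 1
  'c' => row 0
  'l' => row 1
Rows:
  Row 0: "odc"
  Row 1: "lebel"
  Row 2: "fm"
First row length: 3

3


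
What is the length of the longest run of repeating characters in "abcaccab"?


Input: "abcaccab"
Scanning for longest run:
  Position 1 ('b'): new char, reset run to 1
  Position 2 ('c'): new char, reset run to 1
  Position 3 ('a'): new char, reset run to 1
  Position 4 ('c'): new char, reset run to 1
  Position 5 ('c'): continues run of 'c', length=2
  Position 6 ('a'): new char, reset run to 1
  Position 7 ('b'): new char, reset run to 1
Longest run: 'c' with length 2

2


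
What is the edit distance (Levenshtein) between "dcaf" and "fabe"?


Computing edit distance: "dcaf" -> "fabe"
DP table:
           f    a    b    e
      0    1    2    3    4
  d   1    1    2    3    4
  c   2    2    2    3    4
  a   3    3    2    3    4
  f   4    3    3    3    4
Edit distance = dp[4][4] = 4

4


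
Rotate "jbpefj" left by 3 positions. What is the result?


Input: "jbpefj", rotate left by 3
First 3 characters: "jbp"
Remaining characters: "efj"
Concatenate remaining + first: "efj" + "jbp" = "efjjbp"

efjjbp


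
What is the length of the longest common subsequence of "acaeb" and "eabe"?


LCS of "acaeb" and "eabe"
DP table:
           e    a    b    e
      0    0    0    0    0
  a   0    0    1    1    1
  c   0    0    1    1    1
  a   0    0    1    1    1
  e   0    1    1    1    2
  b   0    1    1    2    2
LCS length = dp[5][4] = 2

2


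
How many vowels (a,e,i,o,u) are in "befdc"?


Input: befdc
Checking each character:
  'b' at position 0: consonant
  'e' at position 1: vowel (running total: 1)
  'f' at position 2: consonant
  'd' at position 3: consonant
  'c' at position 4: consonant
Total vowels: 1

1


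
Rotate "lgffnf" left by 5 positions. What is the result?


Input: "lgffnf", rotate left by 5
First 5 characters: "lgffn"
Remaining characters: "f"
Concatenate remaining + first: "f" + "lgffn" = "flgffn"

flgffn


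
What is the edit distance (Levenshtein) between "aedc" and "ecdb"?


Computing edit distance: "aedc" -> "ecdb"
DP table:
           e    c    d    b
      0    1    2    3    4
  a   1    1    2    3    4
  e   2    1    2    3    4
  d   3    2    2    2    3
  c   4    3    2    3    3
Edit distance = dp[4][4] = 3

3


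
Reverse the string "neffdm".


Input: neffdm
Reading characters right to left:
  Position 5: 'm'
  Position 4: 'd'
  Position 3: 'f'
  Position 2: 'f'
  Position 1: 'e'
  Position 0: 'n'
Reversed: mdffen

mdffen


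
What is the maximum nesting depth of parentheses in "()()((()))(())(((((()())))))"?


Input: "()()((()))(())(((((()())))))"
Tracking depth:
  Position 0 '(': depth becomes 1
  Position 1 ')': depth becomes 0
  Position 2 '(': depth becomes 1
  Position 3 ')': depth becomes 0
  Position 4 '(': depth becomes 1
  Position 5 '(': depth becomes 2
  Position 6 '(': depth becomes 3
  Position 7 ')': depth becomes 2
  Position 8 ')': depth becomes 1
  Position 9 ')': depth becomes 0
  Position 10 '(': depth becomes 1
  Position 11 '(': depth becomes 2
  Position 12 ')': depth becomes 1
  Position 13 ')': depth becomes 0
  Position 14 '(': depth becomes 1
  Position 15 '(': depth becomes 2
  Position 16 '(': depth becomes 3
  Position 17 '(': depth becomes 4
  Position 18 '(': depth becomes 5
  Position 19 '(': depth becomes 6
  Position 20 ')': depth becomes 5
  Position 21 '(': depth becomes 6
  Position 22 ')': depth becomes 5
  Position 23 ')': depth becomes 4
  Position 24 ')': depth becomes 3
  Position 25 ')': depth becomes 2
  Position 26 ')': depth becomes 1
  Position 27 ')': depth becomes 0
Maximum depth reached: 6

6


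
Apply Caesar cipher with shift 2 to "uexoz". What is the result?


Caesar cipher: shift "uexoz" by 2
  'u' (pos 20) + 2 = pos 22 = 'w'
  'e' (pos 4) + 2 = pos 6 = 'g'
  'x' (pos 23) + 2 = pos 25 = 'z'
  'o' (pos 14) + 2 = pos 16 = 'q'
  'z' (pos 25) + 2 = pos 1 = 'b'
Result: wgzqb

wgzqb


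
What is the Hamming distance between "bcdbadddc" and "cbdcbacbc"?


Comparing "bcdbadddc" and "cbdcbacbc" position by position:
  Position 0: 'b' vs 'c' => differ
  Position 1: 'c' vs 'b' => differ
  Position 2: 'd' vs 'd' => same
  Position 3: 'b' vs 'c' => differ
  Position 4: 'a' vs 'b' => differ
  Position 5: 'd' vs 'a' => differ
  Position 6: 'd' vs 'c' => differ
  Position 7: 'd' vs 'b' => differ
  Position 8: 'c' vs 'c' => same
Total differences (Hamming distance): 7

7


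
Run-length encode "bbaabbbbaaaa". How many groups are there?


Input: bbaabbbbaaaa
Scanning for consecutive runs:
  Group 1: 'b' x 2 (positions 0-1)
  Group 2: 'a' x 2 (positions 2-3)
  Group 3: 'b' x 4 (positions 4-7)
  Group 4: 'a' x 4 (positions 8-11)
Total groups: 4

4


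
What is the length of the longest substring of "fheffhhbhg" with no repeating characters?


Input: "fheffhhbhg"
Sliding window (track last position of each char):
  Position 0 ('f'): window [0,0] length 1 -- new best
  Position 1 ('h'): window [0,1] length 2 -- new best
  Position 2 ('e'): window [0,2] length 3 -- new best
  Position 3 ('f'): repeat (last at 0), move window start to 1
  Position 3 ('f'): window [1,3] length 3
  Position 4 ('f'): repeat (last at 3), move window start to 4
  Position 4 ('f'): window [4,4] length 1
  Position 5 ('h'): window [4,5] length 2
  Position 6 ('h'): repeat (last at 5), move window start to 6
  Position 6 ('h'): window [6,6] length 1
  Position 7 ('b'): window [6,7] length 2
  Position 8 ('h'): repeat (last at 6), move window start to 7
  Position 8 ('h'): window [7,8] length 2
  Position 9 ('g'): window [7,9] length 3
Longest substring with no repeats: "fhe" with length 3

3


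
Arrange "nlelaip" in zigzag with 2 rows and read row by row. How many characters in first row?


Zigzag "nlelaip" into 2 rows:
Placing characters:
  'n' => row 0
  'l' => row 1
  'e' => row 0
  'l' => row 1
  'a' => row 0
  'i' => row 1
  'p' => row 0
Rows:
  Row 0: "neap"
  Row 1: "lli"
First row length: 4

4


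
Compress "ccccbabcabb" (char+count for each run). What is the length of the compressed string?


Input: ccccbabcabb
Runs:
  'c' x 4 => "c4"
  'b' x 1 => "b1"
  'a' x 1 => "a1"
  'b' x 1 => "b1"
  'c' x 1 => "c1"
  'a' x 1 => "a1"
  'b' x 2 => "b2"
Compressed: "c4b1a1b1c1a1b2"
Compressed length: 14

14


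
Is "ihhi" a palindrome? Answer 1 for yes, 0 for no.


Input: ihhi
Reversed: ihhi
  Compare pos 0 ('i') with pos 3 ('i'): match
  Compare pos 1 ('h') with pos 2 ('h'): match
Result: palindrome

1


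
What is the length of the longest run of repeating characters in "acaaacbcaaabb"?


Input: "acaaacbcaaabb"
Scanning for longest run:
  Position 1 ('c'): new char, reset run to 1
  Position 2 ('a'): new char, reset run to 1
  Position 3 ('a'): continues run of 'a', length=2
  Position 4 ('a'): continues run of 'a', length=3
  Position 5 ('c'): new char, reset run to 1
  Position 6 ('b'): new char, reset run to 1
  Position 7 ('c'): new char, reset run to 1
  Position 8 ('a'): new char, reset run to 1
  Position 9 ('a'): continues run of 'a', length=2
  Position 10 ('a'): continues run of 'a', length=3
  Position 11 ('b'): new char, reset run to 1
  Position 12 ('b'): continues run of 'b', length=2
Longest run: 'a' with length 3

3


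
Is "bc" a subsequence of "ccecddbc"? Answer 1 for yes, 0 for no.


Check if "bc" is a subsequence of "ccecddbc"
Greedy scan:
  Position 0 ('c'): no match needed
  Position 1 ('c'): no match needed
  Position 2 ('e'): no match needed
  Position 3 ('c'): no match needed
  Position 4 ('d'): no match needed
  Position 5 ('d'): no match needed
  Position 6 ('b'): matches sub[0] = 'b'
  Position 7 ('c'): matches sub[1] = 'c'
All 2 characters matched => is a subsequence

1


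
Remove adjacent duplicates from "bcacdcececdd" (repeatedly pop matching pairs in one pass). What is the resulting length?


Input: bcacdcececdd
Stack-based adjacent duplicate removal:
  Read 'b': push. Stack: b
  Read 'c': push. Stack: bc
  Read 'a': push. Stack: bca
  Read 'c': push. Stack: bcac
  Read 'd': push. Stack: bcacd
  Read 'c': push. Stack: bcacdc
  Read 'e': push. Stack: bcacdce
  Read 'c': push. Stack: bcacdcec
  Read 'e': push. Stack: bcacdcece
  Read 'c': push. Stack: bcacdcecec
  Read 'd': push. Stack: bcacdcececd
  Read 'd': matches stack top 'd' => pop. Stack: bcacdcecec
Final stack: "bcacdcecec" (length 10)

10


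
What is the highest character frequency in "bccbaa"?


Input: bccbaa
Character counts:
  'a': 2
  'b': 2
  'c': 2
Maximum frequency: 2

2


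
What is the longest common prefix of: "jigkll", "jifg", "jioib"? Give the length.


Words: jigkll, jifg, jioib
  Position 0: all 'j' => match
  Position 1: all 'i' => match
  Position 2: ('g', 'f', 'o') => mismatch, stop
LCP = "ji" (length 2)

2


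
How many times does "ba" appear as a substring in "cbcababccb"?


Searching for "ba" in "cbcababccb"
Scanning each position:
  Position 0: "cb" => no
  Position 1: "bc" => no
  Position 2: "ca" => no
  Position 3: "ab" => no
  Position 4: "ba" => MATCH
  Position 5: "ab" => no
  Position 6: "bc" => no
  Position 7: "cc" => no
  Position 8: "cb" => no
Total occurrences: 1

1


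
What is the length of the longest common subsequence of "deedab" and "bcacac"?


LCS of "deedab" and "bcacac"
DP table:
           b    c    a    c    a    c
      0    0    0    0    0    0    0
  d   0    0    0    0    0    0    0
  e   0    0    0    0    0    0    0
  e   0    0    0    0    0    0    0
  d   0    0    0    0    0    0    0
  a   0    0    0    1    1    1    1
  b   0    1    1    1    1    1    1
LCS length = dp[6][6] = 1

1


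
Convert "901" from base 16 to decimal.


Input: "901" in base 16
Positional expansion:
  Digit '9' (value 9) x 16^2 = 2304
  Digit '0' (value 0) x 16^1 = 0
  Digit '1' (value 1) x 16^0 = 1
Sum = 2305

2305


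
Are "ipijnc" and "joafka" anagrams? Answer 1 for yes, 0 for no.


Strings: "ipijnc", "joafka"
Sorted first:  ciijnp
Sorted second: aafjko
Differ at position 0: 'c' vs 'a' => not anagrams

0


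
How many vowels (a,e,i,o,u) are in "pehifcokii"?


Input: pehifcokii
Checking each character:
  'p' at position 0: consonant
  'e' at position 1: vowel (running total: 1)
  'h' at position 2: consonant
  'i' at position 3: vowel (running total: 2)
  'f' at position 4: consonant
  'c' at position 5: consonant
  'o' at position 6: vowel (running total: 3)
  'k' at position 7: consonant
  'i' at position 8: vowel (running total: 4)
  'i' at position 9: vowel (running total: 5)
Total vowels: 5

5


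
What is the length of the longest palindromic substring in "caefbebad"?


Input: "caefbebad"
Checking substrings for palindromes:
  [4:7] "beb" (len 3) => palindrome
Longest palindromic substring: "beb" with length 3

3


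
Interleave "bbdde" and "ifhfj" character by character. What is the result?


Interleaving "bbdde" and "ifhfj":
  Position 0: 'b' from first, 'i' from second => "bi"
  Position 1: 'b' from first, 'f' from second => "bf"
  Position 2: 'd' from first, 'h' from second => "dh"
  Position 3: 'd' from first, 'f' from second => "df"
  Position 4: 'e' from first, 'j' from second => "ej"
Result: bibfdhdfej

bibfdhdfej


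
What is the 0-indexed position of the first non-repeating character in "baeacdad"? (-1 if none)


Input: baeacdad
Character frequencies:
  'a': 3
  'b': 1
  'c': 1
  'd': 2
  'e': 1
Scanning left to right for freq == 1:
  Position 0 ('b'): unique! => answer = 0

0


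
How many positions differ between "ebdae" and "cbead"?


Comparing "ebdae" and "cbead" position by position:
  Position 0: 'e' vs 'c' => DIFFER
  Position 1: 'b' vs 'b' => same
  Position 2: 'd' vs 'e' => DIFFER
  Position 3: 'a' vs 'a' => same
  Position 4: 'e' vs 'd' => DIFFER
Positions that differ: 3

3


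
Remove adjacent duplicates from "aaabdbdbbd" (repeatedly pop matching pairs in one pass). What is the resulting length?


Input: aaabdbdbbd
Stack-based adjacent duplicate removal:
  Read 'a': push. Stack: a
  Read 'a': matches stack top 'a' => pop. Stack: (empty)
  Read 'a': push. Stack: a
  Read 'b': push. Stack: ab
  Read 'd': push. Stack: abd
  Read 'b': push. Stack: abdb
  Read 'd': push. Stack: abdbd
  Read 'b': push. Stack: abdbdb
  Read 'b': matches stack top 'b' => pop. Stack: abdbd
  Read 'd': matches stack top 'd' => pop. Stack: abdb
Final stack: "abdb" (length 4)

4


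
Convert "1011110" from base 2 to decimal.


Input: "1011110" in base 2
Positional expansion:
  Digit '1' (value 1) x 2^6 = 64
  Digit '0' (value 0) x 2^5 = 0
  Digit '1' (value 1) x 2^4 = 16
  Digit '1' (value 1) x 2^3 = 8
  Digit '1' (value 1) x 2^2 = 4
  Digit '1' (value 1) x 2^1 = 2
  Digit '0' (value 0) x 2^0 = 0
Sum = 94

94


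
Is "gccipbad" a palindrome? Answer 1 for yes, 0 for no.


Input: gccipbad
Reversed: dabpiccg
  Compare pos 0 ('g') with pos 7 ('d'): MISMATCH
  Compare pos 1 ('c') with pos 6 ('a'): MISMATCH
  Compare pos 2 ('c') with pos 5 ('b'): MISMATCH
  Compare pos 3 ('i') with pos 4 ('p'): MISMATCH
Result: not a palindrome

0


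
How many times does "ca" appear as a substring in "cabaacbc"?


Searching for "ca" in "cabaacbc"
Scanning each position:
  Position 0: "ca" => MATCH
  Position 1: "ab" => no
  Position 2: "ba" => no
  Position 3: "aa" => no
  Position 4: "ac" => no
  Position 5: "cb" => no
  Position 6: "bc" => no
Total occurrences: 1

1


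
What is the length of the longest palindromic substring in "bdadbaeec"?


Input: "bdadbaeec"
Checking substrings for palindromes:
  [0:5] "bdadb" (len 5) => palindrome
  [1:4] "dad" (len 3) => palindrome
  [6:8] "ee" (len 2) => palindrome
Longest palindromic substring: "bdadb" with length 5

5


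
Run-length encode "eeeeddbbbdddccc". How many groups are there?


Input: eeeeddbbbdddccc
Scanning for consecutive runs:
  Group 1: 'e' x 4 (positions 0-3)
  Group 2: 'd' x 2 (positions 4-5)
  Group 3: 'b' x 3 (positions 6-8)
  Group 4: 'd' x 3 (positions 9-11)
  Group 5: 'c' x 3 (positions 12-14)
Total groups: 5

5


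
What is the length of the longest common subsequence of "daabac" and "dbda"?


LCS of "daabac" and "dbda"
DP table:
           d    b    d    a
      0    0    0    0    0
  d   0    1    1    1    1
  a   0    1    1    1    2
  a   0    1    1    1    2
  b   0    1    2    2    2
  a   0    1    2    2    3
  c   0    1    2    2    3
LCS length = dp[6][4] = 3

3


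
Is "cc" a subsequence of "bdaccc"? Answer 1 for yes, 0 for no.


Check if "cc" is a subsequence of "bdaccc"
Greedy scan:
  Position 0 ('b'): no match needed
  Position 1 ('d'): no match needed
  Position 2 ('a'): no match needed
  Position 3 ('c'): matches sub[0] = 'c'
  Position 4 ('c'): matches sub[1] = 'c'
  Position 5 ('c'): no match needed
All 2 characters matched => is a subsequence

1


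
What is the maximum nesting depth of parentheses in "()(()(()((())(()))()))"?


Input: "()(()(()((())(()))()))"
Tracking depth:
  Position 0 '(': depth becomes 1
  Position 1 ')': depth becomes 0
  Position 2 '(': depth becomes 1
  Position 3 '(': depth becomes 2
  Position 4 ')': depth becomes 1
  Position 5 '(': depth becomes 2
  Position 6 '(': depth becomes 3
  Position 7 ')': depth becomes 2
  Position 8 '(': depth becomes 3
  Position 9 '(': depth becomes 4
  Position 10 '(': depth becomes 5
  Position 11 ')': depth becomes 4
  Position 12 ')': depth becomes 3
  Position 13 '(': depth becomes 4
  Position 14 '(': depth becomes 5
  Position 15 ')': depth becomes 4
  Position 16 ')': depth becomes 3
  Position 17 ')': depth becomes 2
  Position 18 '(': depth becomes 3
  Position 19 ')': depth becomes 2
  Position 20 ')': depth becomes 1
  Position 21 ')': depth becomes 0
Maximum depth reached: 5

5


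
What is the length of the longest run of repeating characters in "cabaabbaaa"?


Input: "cabaabbaaa"
Scanning for longest run:
  Position 1 ('a'): new char, reset run to 1
  Position 2 ('b'): new char, reset run to 1
  Position 3 ('a'): new char, reset run to 1
  Position 4 ('a'): continues run of 'a', length=2
  Position 5 ('b'): new char, reset run to 1
  Position 6 ('b'): continues run of 'b', length=2
  Position 7 ('a'): new char, reset run to 1
  Position 8 ('a'): continues run of 'a', length=2
  Position 9 ('a'): continues run of 'a', length=3
Longest run: 'a' with length 3

3


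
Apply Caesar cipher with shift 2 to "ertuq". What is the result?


Caesar cipher: shift "ertuq" by 2
  'e' (pos 4) + 2 = pos 6 = 'g'
  'r' (pos 17) + 2 = pos 19 = 't'
  't' (pos 19) + 2 = pos 21 = 'v'
  'u' (pos 20) + 2 = pos 22 = 'w'
  'q' (pos 16) + 2 = pos 18 = 's'
Result: gtvws

gtvws


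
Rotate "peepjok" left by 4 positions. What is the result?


Input: "peepjok", rotate left by 4
First 4 characters: "peep"
Remaining characters: "jok"
Concatenate remaining + first: "jok" + "peep" = "jokpeep"

jokpeep


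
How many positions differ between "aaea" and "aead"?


Comparing "aaea" and "aead" position by position:
  Position 0: 'a' vs 'a' => same
  Position 1: 'a' vs 'e' => DIFFER
  Position 2: 'e' vs 'a' => DIFFER
  Position 3: 'a' vs 'd' => DIFFER
Positions that differ: 3

3


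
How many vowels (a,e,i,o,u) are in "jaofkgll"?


Input: jaofkgll
Checking each character:
  'j' at position 0: consonant
  'a' at position 1: vowel (running total: 1)
  'o' at position 2: vowel (running total: 2)
  'f' at position 3: consonant
  'k' at position 4: consonant
  'g' at position 5: consonant
  'l' at position 6: consonant
  'l' at position 7: consonant
Total vowels: 2

2


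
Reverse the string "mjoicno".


Input: mjoicno
Reading characters right to left:
  Position 6: 'o'
  Position 5: 'n'
  Position 4: 'c'
  Position 3: 'i'
  Position 2: 'o'
  Position 1: 'j'
  Position 0: 'm'
Reversed: onciojm

onciojm


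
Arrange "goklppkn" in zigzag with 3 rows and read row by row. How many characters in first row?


Zigzag "goklppkn" into 3 rows:
Placing characters:
  'g' => row 0
  'o' => row 1
  'k' => row 2
  'l' => row 1
  'p' => row 0
  'p' => row 1
  'k' => row 2
  'n' => row 1
Rows:
  Row 0: "gp"
  Row 1: "olpn"
  Row 2: "kk"
First row length: 2

2


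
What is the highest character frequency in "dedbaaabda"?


Input: dedbaaabda
Character counts:
  'a': 4
  'b': 2
  'd': 3
  'e': 1
Maximum frequency: 4

4


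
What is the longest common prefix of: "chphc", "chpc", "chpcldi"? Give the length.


Words: chphc, chpc, chpcldi
  Position 0: all 'c' => match
  Position 1: all 'h' => match
  Position 2: all 'p' => match
  Position 3: ('h', 'c', 'c') => mismatch, stop
LCP = "chp" (length 3)

3


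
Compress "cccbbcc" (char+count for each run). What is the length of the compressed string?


Input: cccbbcc
Runs:
  'c' x 3 => "c3"
  'b' x 2 => "b2"
  'c' x 2 => "c2"
Compressed: "c3b2c2"
Compressed length: 6

6


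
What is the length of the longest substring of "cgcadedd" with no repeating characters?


Input: "cgcadedd"
Sliding window (track last position of each char):
  Position 0 ('c'): window [0,0] length 1 -- new best
  Position 1 ('g'): window [0,1] length 2 -- new best
  Position 2 ('c'): repeat (last at 0), move window start to 1
  Position 2 ('c'): window [1,2] length 2
  Position 3 ('a'): window [1,3] length 3 -- new best
  Position 4 ('d'): window [1,4] length 4 -- new best
  Position 5 ('e'): window [1,5] length 5 -- new best
  Position 6 ('d'): repeat (last at 4), move window start to 5
  Position 6 ('d'): window [5,6] length 2
  Position 7 ('d'): repeat (last at 6), move window start to 7
  Position 7 ('d'): window [7,7] length 1
Longest substring with no repeats: "gcade" with length 5

5


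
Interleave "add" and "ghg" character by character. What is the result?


Interleaving "add" and "ghg":
  Position 0: 'a' from first, 'g' from second => "ag"
  Position 1: 'd' from first, 'h' from second => "dh"
  Position 2: 'd' from first, 'g' from second => "dg"
Result: agdhdg

agdhdg


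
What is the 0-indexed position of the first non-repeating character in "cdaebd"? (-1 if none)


Input: cdaebd
Character frequencies:
  'a': 1
  'b': 1
  'c': 1
  'd': 2
  'e': 1
Scanning left to right for freq == 1:
  Position 0 ('c'): unique! => answer = 0

0


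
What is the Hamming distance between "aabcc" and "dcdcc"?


Comparing "aabcc" and "dcdcc" position by position:
  Position 0: 'a' vs 'd' => differ
  Position 1: 'a' vs 'c' => differ
  Position 2: 'b' vs 'd' => differ
  Position 3: 'c' vs 'c' => same
  Position 4: 'c' vs 'c' => same
Total differences (Hamming distance): 3

3


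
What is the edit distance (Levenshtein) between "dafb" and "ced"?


Computing edit distance: "dafb" -> "ced"
DP table:
           c    e    d
      0    1    2    3
  d   1    1    2    2
  a   2    2    2    3
  f   3    3    3    3
  b   4    4    4    4
Edit distance = dp[4][3] = 4

4


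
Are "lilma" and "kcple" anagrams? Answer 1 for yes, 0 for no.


Strings: "lilma", "kcple"
Sorted first:  aillm
Sorted second: ceklp
Differ at position 0: 'a' vs 'c' => not anagrams

0


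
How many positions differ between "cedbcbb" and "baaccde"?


Comparing "cedbcbb" and "baaccde" position by position:
  Position 0: 'c' vs 'b' => DIFFER
  Position 1: 'e' vs 'a' => DIFFER
  Position 2: 'd' vs 'a' => DIFFER
  Position 3: 'b' vs 'c' => DIFFER
  Position 4: 'c' vs 'c' => same
  Position 5: 'b' vs 'd' => DIFFER
  Position 6: 'b' vs 'e' => DIFFER
Positions that differ: 6

6


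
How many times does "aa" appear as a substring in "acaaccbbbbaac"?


Searching for "aa" in "acaaccbbbbaac"
Scanning each position:
  Position 0: "ac" => no
  Position 1: "ca" => no
  Position 2: "aa" => MATCH
  Position 3: "ac" => no
  Position 4: "cc" => no
  Position 5: "cb" => no
  Position 6: "bb" => no
  Position 7: "bb" => no
  Position 8: "bb" => no
  Position 9: "ba" => no
  Position 10: "aa" => MATCH
  Position 11: "ac" => no
Total occurrences: 2

2


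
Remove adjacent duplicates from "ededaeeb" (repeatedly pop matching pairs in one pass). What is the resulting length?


Input: ededaeeb
Stack-based adjacent duplicate removal:
  Read 'e': push. Stack: e
  Read 'd': push. Stack: ed
  Read 'e': push. Stack: ede
  Read 'd': push. Stack: eded
  Read 'a': push. Stack: ededa
  Read 'e': push. Stack: ededae
  Read 'e': matches stack top 'e' => pop. Stack: ededa
  Read 'b': push. Stack: ededab
Final stack: "ededab" (length 6)

6


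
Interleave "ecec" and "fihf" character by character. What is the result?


Interleaving "ecec" and "fihf":
  Position 0: 'e' from first, 'f' from second => "ef"
  Position 1: 'c' from first, 'i' from second => "ci"
  Position 2: 'e' from first, 'h' from second => "eh"
  Position 3: 'c' from first, 'f' from second => "cf"
Result: efciehcf

efciehcf


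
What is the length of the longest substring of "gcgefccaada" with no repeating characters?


Input: "gcgefccaada"
Sliding window (track last position of each char):
  Position 0 ('g'): window [0,0] length 1 -- new best
  Position 1 ('c'): window [0,1] length 2 -- new best
  Position 2 ('g'): repeat (last at 0), move window start to 1
  Position 2 ('g'): window [1,2] length 2
  Position 3 ('e'): window [1,3] length 3 -- new best
  Position 4 ('f'): window [1,4] length 4 -- new best
  Position 5 ('c'): repeat (last at 1), move window start to 2
  Position 5 ('c'): window [2,5] length 4
  Position 6 ('c'): repeat (last at 5), move window start to 6
  Position 6 ('c'): window [6,6] length 1
  Position 7 ('a'): window [6,7] length 2
  Position 8 ('a'): repeat (last at 7), move window start to 8
  Position 8 ('a'): window [8,8] length 1
  Position 9 ('d'): window [8,9] length 2
  Position 10 ('a'): repeat (last at 8), move window start to 9
  Position 10 ('a'): window [9,10] length 2
Longest substring with no repeats: "cgef" with length 4

4


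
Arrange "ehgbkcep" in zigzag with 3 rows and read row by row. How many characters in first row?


Zigzag "ehgbkcep" into 3 rows:
Placing characters:
  'e' => row 0
  'h' => row 1
  'g' => row 2
  'b' => row 1
  'k' => row 0
  'c' => row 1
  'e' => row 2
  'p' => row 1
Rows:
  Row 0: "ek"
  Row 1: "hbcp"
  Row 2: "ge"
First row length: 2

2


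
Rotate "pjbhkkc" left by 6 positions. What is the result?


Input: "pjbhkkc", rotate left by 6
First 6 characters: "pjbhkk"
Remaining characters: "c"
Concatenate remaining + first: "c" + "pjbhkk" = "cpjbhkk"

cpjbhkk


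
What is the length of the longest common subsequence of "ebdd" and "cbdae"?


LCS of "ebdd" and "cbdae"
DP table:
           c    b    d    a    e
      0    0    0    0    0    0
  e   0    0    0    0    0    1
  b   0    0    1    1    1    1
  d   0    0    1    2    2    2
  d   0    0    1    2    2    2
LCS length = dp[4][5] = 2

2


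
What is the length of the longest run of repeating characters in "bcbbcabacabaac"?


Input: "bcbbcabacabaac"
Scanning for longest run:
  Position 1 ('c'): new char, reset run to 1
  Position 2 ('b'): new char, reset run to 1
  Position 3 ('b'): continues run of 'b', length=2
  Position 4 ('c'): new char, reset run to 1
  Position 5 ('a'): new char, reset run to 1
  Position 6 ('b'): new char, reset run to 1
  Position 7 ('a'): new char, reset run to 1
  Position 8 ('c'): new char, reset run to 1
  Position 9 ('a'): new char, reset run to 1
  Position 10 ('b'): new char, reset run to 1
  Position 11 ('a'): new char, reset run to 1
  Position 12 ('a'): continues run of 'a', length=2
  Position 13 ('c'): new char, reset run to 1
Longest run: 'b' with length 2

2


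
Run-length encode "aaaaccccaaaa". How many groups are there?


Input: aaaaccccaaaa
Scanning for consecutive runs:
  Group 1: 'a' x 4 (positions 0-3)
  Group 2: 'c' x 4 (positions 4-7)
  Group 3: 'a' x 4 (positions 8-11)
Total groups: 3

3


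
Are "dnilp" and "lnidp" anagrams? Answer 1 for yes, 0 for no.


Strings: "dnilp", "lnidp"
Sorted first:  dilnp
Sorted second: dilnp
Sorted forms match => anagrams

1


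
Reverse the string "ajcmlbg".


Input: ajcmlbg
Reading characters right to left:
  Position 6: 'g'
  Position 5: 'b'
  Position 4: 'l'
  Position 3: 'm'
  Position 2: 'c'
  Position 1: 'j'
  Position 0: 'a'
Reversed: gblmcja

gblmcja


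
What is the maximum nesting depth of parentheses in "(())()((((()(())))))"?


Input: "(())()((((()(())))))"
Tracking depth:
  Position 0 '(': depth becomes 1
  Position 1 '(': depth becomes 2
  Position 2 ')': depth becomes 1
  Position 3 ')': depth becomes 0
  Position 4 '(': depth becomes 1
  Position 5 ')': depth becomes 0
  Position 6 '(': depth becomes 1
  Position 7 '(': depth becomes 2
  Position 8 '(': depth becomes 3
  Position 9 '(': depth becomes 4
  Position 10 '(': depth becomes 5
  Position 11 ')': depth becomes 4
  Position 12 '(': depth becomes 5
  Position 13 '(': depth becomes 6
  Position 14 ')': depth becomes 5
  Position 15 ')': depth becomes 4
  Position 16 ')': depth becomes 3
  Position 17 ')': depth becomes 2
  Position 18 ')': depth becomes 1
  Position 19 ')': depth becomes 0
Maximum depth reached: 6

6


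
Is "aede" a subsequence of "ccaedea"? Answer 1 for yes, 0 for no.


Check if "aede" is a subsequence of "ccaedea"
Greedy scan:
  Position 0 ('c'): no match needed
  Position 1 ('c'): no match needed
  Position 2 ('a'): matches sub[0] = 'a'
  Position 3 ('e'): matches sub[1] = 'e'
  Position 4 ('d'): matches sub[2] = 'd'
  Position 5 ('e'): matches sub[3] = 'e'
  Position 6 ('a'): no match needed
All 4 characters matched => is a subsequence

1


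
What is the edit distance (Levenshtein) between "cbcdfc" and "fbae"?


Computing edit distance: "cbcdfc" -> "fbae"
DP table:
           f    b    a    e
      0    1    2    3    4
  c   1    1    2    3    4
  b   2    2    1    2    3
  c   3    3    2    2    3
  d   4    4    3    3    3
  f   5    4    4    4    4
  c   6    5    5    5    5
Edit distance = dp[6][4] = 5

5


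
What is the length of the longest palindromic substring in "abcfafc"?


Input: "abcfafc"
Checking substrings for palindromes:
  [2:7] "cfafc" (len 5) => palindrome
  [3:6] "faf" (len 3) => palindrome
Longest palindromic substring: "cfafc" with length 5

5


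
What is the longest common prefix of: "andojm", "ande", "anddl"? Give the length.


Words: andojm, ande, anddl
  Position 0: all 'a' => match
  Position 1: all 'n' => match
  Position 2: all 'd' => match
  Position 3: ('o', 'e', 'd') => mismatch, stop
LCP = "and" (length 3)

3


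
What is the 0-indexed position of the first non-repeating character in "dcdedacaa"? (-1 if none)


Input: dcdedacaa
Character frequencies:
  'a': 3
  'c': 2
  'd': 3
  'e': 1
Scanning left to right for freq == 1:
  Position 0 ('d'): freq=3, skip
  Position 1 ('c'): freq=2, skip
  Position 2 ('d'): freq=3, skip
  Position 3 ('e'): unique! => answer = 3

3


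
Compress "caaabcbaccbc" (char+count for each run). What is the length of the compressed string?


Input: caaabcbaccbc
Runs:
  'c' x 1 => "c1"
  'a' x 3 => "a3"
  'b' x 1 => "b1"
  'c' x 1 => "c1"
  'b' x 1 => "b1"
  'a' x 1 => "a1"
  'c' x 2 => "c2"
  'b' x 1 => "b1"
  'c' x 1 => "c1"
Compressed: "c1a3b1c1b1a1c2b1c1"
Compressed length: 18

18


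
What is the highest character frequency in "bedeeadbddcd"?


Input: bedeeadbddcd
Character counts:
  'a': 1
  'b': 2
  'c': 1
  'd': 5
  'e': 3
Maximum frequency: 5

5


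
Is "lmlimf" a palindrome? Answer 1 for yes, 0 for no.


Input: lmlimf
Reversed: fmilml
  Compare pos 0 ('l') with pos 5 ('f'): MISMATCH
  Compare pos 1 ('m') with pos 4 ('m'): match
  Compare pos 2 ('l') with pos 3 ('i'): MISMATCH
Result: not a palindrome

0
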